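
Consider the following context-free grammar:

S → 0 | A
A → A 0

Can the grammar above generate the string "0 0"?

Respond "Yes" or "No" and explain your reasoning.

No - no valid derivation exists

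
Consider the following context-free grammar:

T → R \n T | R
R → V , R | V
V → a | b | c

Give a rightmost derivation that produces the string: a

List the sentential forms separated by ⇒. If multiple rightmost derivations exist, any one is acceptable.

T ⇒ R ⇒ V ⇒ a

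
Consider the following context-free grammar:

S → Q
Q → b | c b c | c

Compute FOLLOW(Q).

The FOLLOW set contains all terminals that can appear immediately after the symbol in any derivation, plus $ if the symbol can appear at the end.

We compute FOLLOW(Q) using the standard algorithm.
FOLLOW(S) starts with {$}.
FIRST(Q) = {b, c}
FIRST(S) = {b, c}
FOLLOW(Q) = {$}
FOLLOW(S) = {$}
Therefore, FOLLOW(Q) = {$}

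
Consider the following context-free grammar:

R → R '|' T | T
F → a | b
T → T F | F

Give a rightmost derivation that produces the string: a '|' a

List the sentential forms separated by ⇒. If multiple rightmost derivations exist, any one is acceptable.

R ⇒ R '|' T ⇒ R '|' F ⇒ R '|' a ⇒ T '|' a ⇒ F '|' a ⇒ a '|' a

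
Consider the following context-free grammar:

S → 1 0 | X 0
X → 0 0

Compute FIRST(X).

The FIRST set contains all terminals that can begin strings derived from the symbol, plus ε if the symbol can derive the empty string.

We compute FIRST(X) using the standard algorithm.
FIRST(S) = {0, 1}
FIRST(X) = {0}
Therefore, FIRST(X) = {0}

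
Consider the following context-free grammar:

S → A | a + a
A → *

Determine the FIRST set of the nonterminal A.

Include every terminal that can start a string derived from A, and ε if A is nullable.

We compute FIRST(A) using the standard algorithm.
FIRST(A) = {*}
FIRST(S) = {*, a}
Therefore, FIRST(A) = {*}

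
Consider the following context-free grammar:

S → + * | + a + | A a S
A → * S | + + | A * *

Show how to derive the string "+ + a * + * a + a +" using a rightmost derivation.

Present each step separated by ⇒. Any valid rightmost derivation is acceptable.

S ⇒ A a S ⇒ A a A a S ⇒ A a A a + a + ⇒ A a * S a + a + ⇒ A a * + * a + a + ⇒ + + a * + * a + a +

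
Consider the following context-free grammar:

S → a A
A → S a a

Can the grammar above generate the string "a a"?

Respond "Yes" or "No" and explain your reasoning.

No - no valid derivation exists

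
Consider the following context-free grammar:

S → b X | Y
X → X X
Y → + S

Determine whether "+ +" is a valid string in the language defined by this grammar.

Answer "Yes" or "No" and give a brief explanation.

No - no valid derivation exists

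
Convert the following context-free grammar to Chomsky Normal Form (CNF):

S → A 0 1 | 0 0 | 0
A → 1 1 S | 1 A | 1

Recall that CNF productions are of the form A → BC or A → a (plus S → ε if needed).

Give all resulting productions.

T0 → 0; T1 → 1; S → 0; A → 1; S → A X0; X0 → T0 T1; S → T0 T0; A → T1 X1; X1 → T1 S; A → T1 A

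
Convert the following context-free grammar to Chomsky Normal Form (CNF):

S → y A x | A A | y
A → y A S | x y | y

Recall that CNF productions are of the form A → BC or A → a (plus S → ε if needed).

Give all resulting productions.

TY → y; TX → x; S → y; A → y; S → TY X0; X0 → A TX; S → A A; A → TY X1; X1 → A S; A → TX TY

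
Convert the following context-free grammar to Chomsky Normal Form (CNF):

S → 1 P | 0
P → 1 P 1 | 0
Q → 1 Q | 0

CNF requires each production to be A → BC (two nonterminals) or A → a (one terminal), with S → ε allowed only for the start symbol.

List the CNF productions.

T1 → 1; S → 0; P → 0; Q → 0; S → T1 P; P → T1 X0; X0 → P T1; Q → T1 Q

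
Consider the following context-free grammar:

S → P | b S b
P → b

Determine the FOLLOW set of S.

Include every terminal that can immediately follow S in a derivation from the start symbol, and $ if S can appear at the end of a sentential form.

We compute FOLLOW(S) using the standard algorithm.
FOLLOW(S) starts with {$}.
FIRST(P) = {b}
FIRST(S) = {b}
FOLLOW(P) = {$, b}
FOLLOW(S) = {$, b}
Therefore, FOLLOW(S) = {$, b}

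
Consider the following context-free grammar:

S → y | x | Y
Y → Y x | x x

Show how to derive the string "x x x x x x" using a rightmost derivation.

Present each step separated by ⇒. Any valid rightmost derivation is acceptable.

S ⇒ Y ⇒ Y x ⇒ Y x x ⇒ Y x x x ⇒ Y x x x x ⇒ x x x x x x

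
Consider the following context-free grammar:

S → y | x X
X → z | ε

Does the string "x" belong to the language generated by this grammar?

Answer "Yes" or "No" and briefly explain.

Yes - a valid derivation exists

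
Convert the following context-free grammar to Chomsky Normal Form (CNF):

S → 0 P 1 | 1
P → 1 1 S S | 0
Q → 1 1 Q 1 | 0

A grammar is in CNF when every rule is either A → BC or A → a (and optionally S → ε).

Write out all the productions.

T0 → 0; T1 → 1; S → 1; P → 0; Q → 0; S → T0 X0; X0 → P T1; P → T1 X1; X1 → T1 X2; X2 → S S; Q → T1 X3; X3 → T1 X4; X4 → Q T1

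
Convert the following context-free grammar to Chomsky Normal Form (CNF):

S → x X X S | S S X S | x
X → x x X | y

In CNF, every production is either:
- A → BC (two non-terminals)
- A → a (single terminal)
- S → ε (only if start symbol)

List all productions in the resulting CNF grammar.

TX → x; S → x; X → y; S → TX X0; X0 → X X1; X1 → X S; S → S X2; X2 → S X3; X3 → X S; X → TX X4; X4 → TX X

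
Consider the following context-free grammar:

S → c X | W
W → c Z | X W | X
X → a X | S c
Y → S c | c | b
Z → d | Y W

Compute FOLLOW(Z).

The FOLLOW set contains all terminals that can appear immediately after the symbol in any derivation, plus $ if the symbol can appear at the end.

We compute FOLLOW(Z) using the standard algorithm.
FOLLOW(S) starts with {$}.
FIRST(S) = {a, c}
FIRST(W) = {a, c}
FIRST(X) = {a, c}
FIRST(Y) = {a, b, c}
FIRST(Z) = {a, b, c, d}
FOLLOW(S) = {$, c}
FOLLOW(W) = {$, c}
FOLLOW(X) = {$, a, c}
FOLLOW(Y) = {a, c}
FOLLOW(Z) = {$, c}
Therefore, FOLLOW(Z) = {$, c}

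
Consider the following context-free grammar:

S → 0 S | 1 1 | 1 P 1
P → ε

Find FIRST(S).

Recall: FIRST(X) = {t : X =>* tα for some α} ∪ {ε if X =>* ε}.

We compute FIRST(S) using the standard algorithm.
FIRST(P) = {ε}
FIRST(S) = {0, 1}
Therefore, FIRST(S) = {0, 1}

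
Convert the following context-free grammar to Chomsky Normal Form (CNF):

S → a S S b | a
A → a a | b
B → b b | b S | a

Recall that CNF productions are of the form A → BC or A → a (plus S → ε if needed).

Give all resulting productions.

TA → a; TB → b; S → a; A → b; B → a; S → TA X0; X0 → S X1; X1 → S TB; A → TA TA; B → TB TB; B → TB S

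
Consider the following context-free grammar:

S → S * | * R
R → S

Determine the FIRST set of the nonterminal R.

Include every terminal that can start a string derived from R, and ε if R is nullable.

We compute FIRST(R) using the standard algorithm.
FIRST(R) = {*}
FIRST(S) = {*}
Therefore, FIRST(R) = {*}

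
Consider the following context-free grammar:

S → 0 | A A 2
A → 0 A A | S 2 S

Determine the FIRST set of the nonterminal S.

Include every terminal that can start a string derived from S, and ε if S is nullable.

We compute FIRST(S) using the standard algorithm.
FIRST(A) = {0}
FIRST(S) = {0}
Therefore, FIRST(S) = {0}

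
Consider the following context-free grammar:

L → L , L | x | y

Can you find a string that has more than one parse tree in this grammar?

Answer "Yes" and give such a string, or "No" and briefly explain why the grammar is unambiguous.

Yes - the string 'x , y , x , x , x , x' has two distinct parse trees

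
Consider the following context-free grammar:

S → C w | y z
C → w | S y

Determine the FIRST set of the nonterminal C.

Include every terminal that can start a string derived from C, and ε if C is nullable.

We compute FIRST(C) using the standard algorithm.
FIRST(C) = {w, y}
FIRST(S) = {w, y}
Therefore, FIRST(C) = {w, y}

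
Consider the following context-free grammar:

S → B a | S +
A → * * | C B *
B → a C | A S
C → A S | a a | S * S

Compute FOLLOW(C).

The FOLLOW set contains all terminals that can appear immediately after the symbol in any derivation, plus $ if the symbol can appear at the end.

We compute FOLLOW(C) using the standard algorithm.
FOLLOW(S) starts with {$}.
FIRST(A) = {*, a}
FIRST(B) = {*, a}
FIRST(C) = {*, a}
FIRST(S) = {*, a}
FOLLOW(A) = {*, a}
FOLLOW(B) = {*, a}
FOLLOW(C) = {*, a}
FOLLOW(S) = {$, *, +, a}
Therefore, FOLLOW(C) = {*, a}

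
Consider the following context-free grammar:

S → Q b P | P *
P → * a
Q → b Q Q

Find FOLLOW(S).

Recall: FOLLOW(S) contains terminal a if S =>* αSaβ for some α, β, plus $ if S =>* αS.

We compute FOLLOW(S) using the standard algorithm.
FOLLOW(S) starts with {$}.
FIRST(P) = {*}
FIRST(Q) = {b}
FIRST(S) = {*, b}
FOLLOW(P) = {$, *}
FOLLOW(Q) = {b}
FOLLOW(S) = {$}
Therefore, FOLLOW(S) = {$}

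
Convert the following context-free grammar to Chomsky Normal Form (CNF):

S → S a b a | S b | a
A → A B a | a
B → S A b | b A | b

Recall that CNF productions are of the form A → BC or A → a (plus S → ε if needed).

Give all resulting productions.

TA → a; TB → b; S → a; A → a; B → b; S → S X0; X0 → TA X1; X1 → TB TA; S → S TB; A → A X2; X2 → B TA; B → S X3; X3 → A TB; B → TB A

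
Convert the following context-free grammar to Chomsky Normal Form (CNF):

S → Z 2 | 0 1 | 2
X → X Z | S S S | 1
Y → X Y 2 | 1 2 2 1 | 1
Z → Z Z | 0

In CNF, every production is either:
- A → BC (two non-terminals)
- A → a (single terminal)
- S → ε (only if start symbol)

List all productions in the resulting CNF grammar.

T2 → 2; T0 → 0; T1 → 1; S → 2; X → 1; Y → 1; Z → 0; S → Z T2; S → T0 T1; X → X Z; X → S X0; X0 → S S; Y → X X1; X1 → Y T2; Y → T1 X2; X2 → T2 X3; X3 → T2 T1; Z → Z Z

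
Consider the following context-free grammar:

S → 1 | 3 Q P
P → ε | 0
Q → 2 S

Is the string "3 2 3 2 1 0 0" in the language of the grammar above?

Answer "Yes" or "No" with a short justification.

Yes - a valid derivation exists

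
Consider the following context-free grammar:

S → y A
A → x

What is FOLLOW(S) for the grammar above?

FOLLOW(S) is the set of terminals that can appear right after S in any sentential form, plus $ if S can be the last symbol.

We compute FOLLOW(S) using the standard algorithm.
FOLLOW(S) starts with {$}.
FIRST(A) = {x}
FIRST(S) = {y}
FOLLOW(A) = {$}
FOLLOW(S) = {$}
Therefore, FOLLOW(S) = {$}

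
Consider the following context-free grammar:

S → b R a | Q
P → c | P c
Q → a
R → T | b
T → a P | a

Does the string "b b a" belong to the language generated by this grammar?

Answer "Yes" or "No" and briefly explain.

Yes - a valid derivation exists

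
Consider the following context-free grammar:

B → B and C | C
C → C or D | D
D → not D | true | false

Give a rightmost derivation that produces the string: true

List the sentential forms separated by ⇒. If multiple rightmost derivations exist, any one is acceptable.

B ⇒ C ⇒ D ⇒ true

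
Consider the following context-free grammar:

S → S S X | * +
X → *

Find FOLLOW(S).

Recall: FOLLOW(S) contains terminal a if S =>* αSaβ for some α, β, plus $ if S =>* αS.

We compute FOLLOW(S) using the standard algorithm.
FOLLOW(S) starts with {$}.
FIRST(S) = {*}
FIRST(X) = {*}
FOLLOW(S) = {$, *}
FOLLOW(X) = {$, *}
Therefore, FOLLOW(S) = {$, *}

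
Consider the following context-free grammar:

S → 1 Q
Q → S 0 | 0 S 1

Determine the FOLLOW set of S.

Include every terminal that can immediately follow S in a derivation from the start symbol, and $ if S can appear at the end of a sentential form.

We compute FOLLOW(S) using the standard algorithm.
FOLLOW(S) starts with {$}.
FIRST(Q) = {0, 1}
FIRST(S) = {1}
FOLLOW(Q) = {$, 0, 1}
FOLLOW(S) = {$, 0, 1}
Therefore, FOLLOW(S) = {$, 0, 1}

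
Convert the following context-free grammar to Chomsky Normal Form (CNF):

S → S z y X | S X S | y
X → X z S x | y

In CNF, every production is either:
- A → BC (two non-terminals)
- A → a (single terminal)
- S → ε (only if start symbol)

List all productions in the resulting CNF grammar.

TZ → z; TY → y; S → y; TX → x; X → y; S → S X0; X0 → TZ X1; X1 → TY X; S → S X2; X2 → X S; X → X X3; X3 → TZ X4; X4 → S TX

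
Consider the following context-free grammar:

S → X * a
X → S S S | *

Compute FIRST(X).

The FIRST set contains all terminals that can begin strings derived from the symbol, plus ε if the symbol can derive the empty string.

We compute FIRST(X) using the standard algorithm.
FIRST(S) = {*}
FIRST(X) = {*}
Therefore, FIRST(X) = {*}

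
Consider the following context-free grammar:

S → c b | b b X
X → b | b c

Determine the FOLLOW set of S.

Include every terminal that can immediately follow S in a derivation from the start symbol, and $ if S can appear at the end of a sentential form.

We compute FOLLOW(S) using the standard algorithm.
FOLLOW(S) starts with {$}.
FIRST(S) = {b, c}
FIRST(X) = {b}
FOLLOW(S) = {$}
FOLLOW(X) = {$}
Therefore, FOLLOW(S) = {$}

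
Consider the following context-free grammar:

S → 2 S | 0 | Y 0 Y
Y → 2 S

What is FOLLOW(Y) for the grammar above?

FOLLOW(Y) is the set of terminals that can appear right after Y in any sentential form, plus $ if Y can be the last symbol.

We compute FOLLOW(Y) using the standard algorithm.
FOLLOW(S) starts with {$}.
FIRST(S) = {0, 2}
FIRST(Y) = {2}
FOLLOW(S) = {$, 0}
FOLLOW(Y) = {$, 0}
Therefore, FOLLOW(Y) = {$, 0}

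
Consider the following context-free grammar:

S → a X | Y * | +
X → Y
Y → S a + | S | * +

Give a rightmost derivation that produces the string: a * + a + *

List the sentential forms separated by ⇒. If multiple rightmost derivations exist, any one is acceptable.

S ⇒ Y * ⇒ S a + * ⇒ a X a + * ⇒ a Y a + * ⇒ a * + a + *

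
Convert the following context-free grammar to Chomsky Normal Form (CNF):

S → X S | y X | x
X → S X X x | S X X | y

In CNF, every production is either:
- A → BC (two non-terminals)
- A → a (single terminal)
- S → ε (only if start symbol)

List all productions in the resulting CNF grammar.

TY → y; S → x; TX → x; X → y; S → X S; S → TY X; X → S X0; X0 → X X1; X1 → X TX; X → S X2; X2 → X X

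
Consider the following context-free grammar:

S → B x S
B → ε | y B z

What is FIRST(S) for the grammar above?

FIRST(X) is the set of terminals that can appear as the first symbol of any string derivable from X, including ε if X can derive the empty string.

We compute FIRST(S) using the standard algorithm.
FIRST(B) = {y, ε}
FIRST(S) = {x, y}
Therefore, FIRST(S) = {x, y}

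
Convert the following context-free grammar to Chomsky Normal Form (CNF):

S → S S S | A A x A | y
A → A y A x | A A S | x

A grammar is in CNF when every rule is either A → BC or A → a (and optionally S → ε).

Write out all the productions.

TX → x; S → y; TY → y; A → x; S → S X0; X0 → S S; S → A X1; X1 → A X2; X2 → TX A; A → A X3; X3 → TY X4; X4 → A TX; A → A X5; X5 → A S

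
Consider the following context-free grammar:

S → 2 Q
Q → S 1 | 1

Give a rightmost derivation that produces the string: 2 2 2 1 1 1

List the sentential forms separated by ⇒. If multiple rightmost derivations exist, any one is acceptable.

S ⇒ 2 Q ⇒ 2 S 1 ⇒ 2 2 Q 1 ⇒ 2 2 S 1 1 ⇒ 2 2 2 Q 1 1 ⇒ 2 2 2 1 1 1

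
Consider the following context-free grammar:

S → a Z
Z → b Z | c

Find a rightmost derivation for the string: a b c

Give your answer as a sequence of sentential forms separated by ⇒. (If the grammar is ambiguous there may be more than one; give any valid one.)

S ⇒ a Z ⇒ a b Z ⇒ a b c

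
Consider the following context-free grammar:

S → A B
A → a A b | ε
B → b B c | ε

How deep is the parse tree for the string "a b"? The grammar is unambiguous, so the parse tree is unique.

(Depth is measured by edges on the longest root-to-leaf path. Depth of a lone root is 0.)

3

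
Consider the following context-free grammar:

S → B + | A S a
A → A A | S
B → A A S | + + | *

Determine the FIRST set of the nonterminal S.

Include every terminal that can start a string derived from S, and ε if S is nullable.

We compute FIRST(S) using the standard algorithm.
FIRST(A) = {*, +}
FIRST(B) = {*, +}
FIRST(S) = {*, +}
Therefore, FIRST(S) = {*, +}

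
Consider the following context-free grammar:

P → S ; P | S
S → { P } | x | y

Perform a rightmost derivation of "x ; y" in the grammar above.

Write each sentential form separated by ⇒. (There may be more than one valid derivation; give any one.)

P ⇒ S ; P ⇒ S ; S ⇒ S ; y ⇒ x ; y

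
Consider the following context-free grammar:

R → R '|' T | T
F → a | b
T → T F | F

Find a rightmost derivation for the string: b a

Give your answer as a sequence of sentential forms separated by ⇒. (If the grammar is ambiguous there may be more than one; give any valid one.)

R ⇒ T ⇒ T F ⇒ T a ⇒ F a ⇒ b a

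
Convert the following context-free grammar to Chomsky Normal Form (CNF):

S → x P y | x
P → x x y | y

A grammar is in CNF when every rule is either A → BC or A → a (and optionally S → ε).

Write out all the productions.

TX → x; TY → y; S → x; P → y; S → TX X0; X0 → P TY; P → TX X1; X1 → TX TY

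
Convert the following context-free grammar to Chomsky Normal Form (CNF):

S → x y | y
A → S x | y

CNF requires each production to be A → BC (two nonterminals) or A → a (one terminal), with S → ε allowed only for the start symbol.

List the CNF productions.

TX → x; TY → y; S → y; A → y; S → TX TY; A → S TX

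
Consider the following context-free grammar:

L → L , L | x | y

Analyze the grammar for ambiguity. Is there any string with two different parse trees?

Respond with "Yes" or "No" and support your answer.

Yes - the string 'y , y , y , y , y' has two distinct parse trees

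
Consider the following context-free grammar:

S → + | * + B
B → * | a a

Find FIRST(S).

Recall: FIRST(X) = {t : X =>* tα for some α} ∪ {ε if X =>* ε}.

We compute FIRST(S) using the standard algorithm.
FIRST(B) = {*, a}
FIRST(S) = {*, +}
Therefore, FIRST(S) = {*, +}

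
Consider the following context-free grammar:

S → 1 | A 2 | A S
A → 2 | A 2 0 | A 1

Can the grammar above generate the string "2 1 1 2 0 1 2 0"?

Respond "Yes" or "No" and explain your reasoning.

No - no valid derivation exists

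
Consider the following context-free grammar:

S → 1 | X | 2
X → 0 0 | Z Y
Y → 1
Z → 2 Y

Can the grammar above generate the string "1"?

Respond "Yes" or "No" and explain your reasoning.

Yes - a valid derivation exists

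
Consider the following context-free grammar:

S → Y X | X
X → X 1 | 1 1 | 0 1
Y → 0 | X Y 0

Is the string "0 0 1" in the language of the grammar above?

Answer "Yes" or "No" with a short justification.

Yes - a valid derivation exists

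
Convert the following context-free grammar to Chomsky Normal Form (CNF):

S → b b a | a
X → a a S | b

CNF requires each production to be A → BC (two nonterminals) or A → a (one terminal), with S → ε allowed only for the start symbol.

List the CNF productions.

TB → b; TA → a; S → a; X → b; S → TB X0; X0 → TB TA; X → TA X1; X1 → TA S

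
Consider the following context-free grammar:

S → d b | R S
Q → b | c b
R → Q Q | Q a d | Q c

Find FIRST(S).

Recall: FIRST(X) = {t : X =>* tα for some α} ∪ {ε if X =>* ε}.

We compute FIRST(S) using the standard algorithm.
FIRST(Q) = {b, c}
FIRST(R) = {b, c}
FIRST(S) = {b, c, d}
Therefore, FIRST(S) = {b, c, d}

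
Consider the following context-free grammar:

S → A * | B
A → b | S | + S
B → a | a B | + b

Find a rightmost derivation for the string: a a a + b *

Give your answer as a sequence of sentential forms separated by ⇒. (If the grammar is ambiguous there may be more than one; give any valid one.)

S ⇒ A * ⇒ S * ⇒ B * ⇒ a B * ⇒ a a B * ⇒ a a a B * ⇒ a a a + b *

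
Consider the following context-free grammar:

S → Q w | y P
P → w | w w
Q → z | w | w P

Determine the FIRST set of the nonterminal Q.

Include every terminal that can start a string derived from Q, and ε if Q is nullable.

We compute FIRST(Q) using the standard algorithm.
FIRST(P) = {w}
FIRST(Q) = {w, z}
FIRST(S) = {w, y, z}
Therefore, FIRST(Q) = {w, z}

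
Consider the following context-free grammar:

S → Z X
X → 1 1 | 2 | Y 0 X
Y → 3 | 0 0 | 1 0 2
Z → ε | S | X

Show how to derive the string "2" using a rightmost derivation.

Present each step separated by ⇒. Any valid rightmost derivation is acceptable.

S ⇒ Z X ⇒ Z 2 ⇒ 2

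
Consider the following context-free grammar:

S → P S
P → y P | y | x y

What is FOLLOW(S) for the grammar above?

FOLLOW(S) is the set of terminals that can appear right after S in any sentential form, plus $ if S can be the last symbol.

We compute FOLLOW(S) using the standard algorithm.
FOLLOW(S) starts with {$}.
FIRST(P) = {x, y}
FIRST(S) = {x, y}
FOLLOW(P) = {x, y}
FOLLOW(S) = {$}
Therefore, FOLLOW(S) = {$}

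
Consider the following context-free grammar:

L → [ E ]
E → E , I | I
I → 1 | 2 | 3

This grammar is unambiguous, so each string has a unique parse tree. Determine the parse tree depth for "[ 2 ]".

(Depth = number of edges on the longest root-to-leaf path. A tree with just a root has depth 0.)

3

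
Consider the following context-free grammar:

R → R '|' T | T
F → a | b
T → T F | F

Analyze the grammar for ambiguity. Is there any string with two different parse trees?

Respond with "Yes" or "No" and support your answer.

No - the grammar is unambiguous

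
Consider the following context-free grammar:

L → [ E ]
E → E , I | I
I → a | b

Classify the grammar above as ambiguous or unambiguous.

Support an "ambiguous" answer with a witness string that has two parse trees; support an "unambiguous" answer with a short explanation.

Unambiguous - every string in the language has a unique parse tree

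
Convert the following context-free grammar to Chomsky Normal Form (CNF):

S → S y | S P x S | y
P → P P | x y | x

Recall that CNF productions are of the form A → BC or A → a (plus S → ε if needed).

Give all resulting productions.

TY → y; TX → x; S → y; P → x; S → S TY; S → S X0; X0 → P X1; X1 → TX S; P → P P; P → TX TY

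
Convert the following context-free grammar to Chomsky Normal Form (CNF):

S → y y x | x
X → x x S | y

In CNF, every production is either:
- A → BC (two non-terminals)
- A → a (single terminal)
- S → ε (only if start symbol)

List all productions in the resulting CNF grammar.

TY → y; TX → x; S → x; X → y; S → TY X0; X0 → TY TX; X → TX X1; X1 → TX S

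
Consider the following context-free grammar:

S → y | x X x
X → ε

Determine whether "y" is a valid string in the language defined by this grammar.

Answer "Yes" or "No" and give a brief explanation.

Yes - a valid derivation exists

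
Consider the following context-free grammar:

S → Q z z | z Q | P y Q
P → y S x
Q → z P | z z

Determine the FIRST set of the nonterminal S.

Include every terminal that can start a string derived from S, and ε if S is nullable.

We compute FIRST(S) using the standard algorithm.
FIRST(P) = {y}
FIRST(Q) = {z}
FIRST(S) = {y, z}
Therefore, FIRST(S) = {y, z}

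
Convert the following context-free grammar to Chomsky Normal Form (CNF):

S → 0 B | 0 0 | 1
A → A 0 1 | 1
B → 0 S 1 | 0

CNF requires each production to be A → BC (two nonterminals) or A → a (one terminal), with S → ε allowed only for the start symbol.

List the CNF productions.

T0 → 0; S → 1; T1 → 1; A → 1; B → 0; S → T0 B; S → T0 T0; A → A X0; X0 → T0 T1; B → T0 X1; X1 → S T1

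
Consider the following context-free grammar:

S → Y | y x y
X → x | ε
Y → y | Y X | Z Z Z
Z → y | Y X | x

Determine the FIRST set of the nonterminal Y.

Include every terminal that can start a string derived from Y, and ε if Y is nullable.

We compute FIRST(Y) using the standard algorithm.
FIRST(S) = {x, y}
FIRST(X) = {x, ε}
FIRST(Y) = {x, y}
FIRST(Z) = {x, y}
Therefore, FIRST(Y) = {x, y}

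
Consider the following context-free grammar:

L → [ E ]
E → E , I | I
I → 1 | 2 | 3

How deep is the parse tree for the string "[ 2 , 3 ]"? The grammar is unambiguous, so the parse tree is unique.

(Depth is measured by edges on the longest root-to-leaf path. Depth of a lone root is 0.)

4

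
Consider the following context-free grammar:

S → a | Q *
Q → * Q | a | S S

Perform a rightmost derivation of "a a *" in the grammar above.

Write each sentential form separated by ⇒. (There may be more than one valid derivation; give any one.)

S ⇒ Q * ⇒ S S * ⇒ S a * ⇒ a a *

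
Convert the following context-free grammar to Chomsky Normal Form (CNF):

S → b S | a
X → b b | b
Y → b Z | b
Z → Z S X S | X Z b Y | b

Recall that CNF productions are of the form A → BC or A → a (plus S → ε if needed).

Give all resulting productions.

TB → b; S → a; X → b; Y → b; Z → b; S → TB S; X → TB TB; Y → TB Z; Z → Z X0; X0 → S X1; X1 → X S; Z → X X2; X2 → Z X3; X3 → TB Y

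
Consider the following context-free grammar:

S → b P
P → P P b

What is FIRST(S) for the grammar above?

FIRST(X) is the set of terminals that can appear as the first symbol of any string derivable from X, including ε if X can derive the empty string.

We compute FIRST(S) using the standard algorithm.
FIRST(P) = {}
FIRST(S) = {b}
Therefore, FIRST(S) = {b}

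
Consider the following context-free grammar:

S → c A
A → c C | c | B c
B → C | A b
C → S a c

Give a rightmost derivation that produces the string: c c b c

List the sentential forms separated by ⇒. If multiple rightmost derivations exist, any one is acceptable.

S ⇒ c A ⇒ c B c ⇒ c A b c ⇒ c c b c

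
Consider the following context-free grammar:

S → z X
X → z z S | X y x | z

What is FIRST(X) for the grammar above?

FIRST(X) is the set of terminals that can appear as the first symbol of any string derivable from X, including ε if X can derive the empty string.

We compute FIRST(X) using the standard algorithm.
FIRST(S) = {z}
FIRST(X) = {z}
Therefore, FIRST(X) = {z}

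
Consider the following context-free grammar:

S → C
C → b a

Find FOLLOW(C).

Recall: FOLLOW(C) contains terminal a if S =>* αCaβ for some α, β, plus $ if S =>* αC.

We compute FOLLOW(C) using the standard algorithm.
FOLLOW(S) starts with {$}.
FIRST(C) = {b}
FIRST(S) = {b}
FOLLOW(C) = {$}
FOLLOW(S) = {$}
Therefore, FOLLOW(C) = {$}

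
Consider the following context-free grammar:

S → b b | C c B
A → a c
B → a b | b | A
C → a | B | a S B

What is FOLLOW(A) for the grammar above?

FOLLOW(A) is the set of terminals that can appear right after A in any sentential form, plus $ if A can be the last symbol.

We compute FOLLOW(A) using the standard algorithm.
FOLLOW(S) starts with {$}.
FIRST(A) = {a}
FIRST(B) = {a, b}
FIRST(C) = {a, b}
FIRST(S) = {a, b}
FOLLOW(A) = {$, a, b, c}
FOLLOW(B) = {$, a, b, c}
FOLLOW(C) = {c}
FOLLOW(S) = {$, a, b}
Therefore, FOLLOW(A) = {$, a, b, c}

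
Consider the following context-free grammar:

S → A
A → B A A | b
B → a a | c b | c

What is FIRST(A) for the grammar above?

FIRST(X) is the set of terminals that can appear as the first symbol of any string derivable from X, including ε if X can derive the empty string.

We compute FIRST(A) using the standard algorithm.
FIRST(A) = {a, b, c}
FIRST(B) = {a, c}
FIRST(S) = {a, b, c}
Therefore, FIRST(A) = {a, b, c}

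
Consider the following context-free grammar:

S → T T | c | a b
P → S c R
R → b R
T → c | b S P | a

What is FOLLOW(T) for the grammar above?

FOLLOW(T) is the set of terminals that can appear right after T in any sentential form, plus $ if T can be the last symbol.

We compute FOLLOW(T) using the standard algorithm.
FOLLOW(S) starts with {$}.
FIRST(P) = {a, b, c}
FIRST(R) = {b}
FIRST(S) = {a, b, c}
FIRST(T) = {a, b, c}
FOLLOW(P) = {$, a, b, c}
FOLLOW(R) = {$, a, b, c}
FOLLOW(S) = {$, a, b, c}
FOLLOW(T) = {$, a, b, c}
Therefore, FOLLOW(T) = {$, a, b, c}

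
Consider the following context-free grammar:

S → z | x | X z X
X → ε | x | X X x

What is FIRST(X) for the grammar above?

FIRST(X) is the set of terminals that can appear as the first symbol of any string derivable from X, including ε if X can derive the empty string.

We compute FIRST(X) using the standard algorithm.
FIRST(S) = {x, z}
FIRST(X) = {x, ε}
Therefore, FIRST(X) = {x, ε}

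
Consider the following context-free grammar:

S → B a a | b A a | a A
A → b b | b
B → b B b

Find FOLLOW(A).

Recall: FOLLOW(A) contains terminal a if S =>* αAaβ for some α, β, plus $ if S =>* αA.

We compute FOLLOW(A) using the standard algorithm.
FOLLOW(S) starts with {$}.
FIRST(A) = {b}
FIRST(B) = {b}
FIRST(S) = {a, b}
FOLLOW(A) = {$, a}
FOLLOW(B) = {a, b}
FOLLOW(S) = {$}
Therefore, FOLLOW(A) = {$, a}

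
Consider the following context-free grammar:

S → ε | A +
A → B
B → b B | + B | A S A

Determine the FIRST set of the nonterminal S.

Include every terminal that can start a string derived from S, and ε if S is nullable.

We compute FIRST(S) using the standard algorithm.
FIRST(A) = {+, b}
FIRST(B) = {+, b}
FIRST(S) = {+, b, ε}
Therefore, FIRST(S) = {+, b, ε}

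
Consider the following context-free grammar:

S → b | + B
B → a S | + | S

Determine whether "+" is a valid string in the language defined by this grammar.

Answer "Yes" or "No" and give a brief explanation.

No - no valid derivation exists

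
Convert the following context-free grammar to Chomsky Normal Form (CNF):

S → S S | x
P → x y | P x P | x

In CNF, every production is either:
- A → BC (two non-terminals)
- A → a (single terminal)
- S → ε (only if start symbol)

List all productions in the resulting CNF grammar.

S → x; TX → x; TY → y; P → x; S → S S; P → TX TY; P → P X0; X0 → TX P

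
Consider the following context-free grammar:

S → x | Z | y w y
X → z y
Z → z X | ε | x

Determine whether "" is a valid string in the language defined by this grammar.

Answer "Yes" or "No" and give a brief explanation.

Yes - a valid derivation exists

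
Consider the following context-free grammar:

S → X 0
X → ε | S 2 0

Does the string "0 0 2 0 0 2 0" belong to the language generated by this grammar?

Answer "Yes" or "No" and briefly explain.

No - no valid derivation exists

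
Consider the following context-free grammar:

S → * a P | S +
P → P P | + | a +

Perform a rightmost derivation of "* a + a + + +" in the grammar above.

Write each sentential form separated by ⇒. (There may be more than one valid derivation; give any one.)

S ⇒ S + ⇒ S + + ⇒ * a P + + ⇒ * a P P + + ⇒ * a P a + + + ⇒ * a + a + + +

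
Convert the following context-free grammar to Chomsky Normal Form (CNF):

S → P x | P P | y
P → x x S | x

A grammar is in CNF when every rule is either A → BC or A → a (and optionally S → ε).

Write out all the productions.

TX → x; S → y; P → x; S → P TX; S → P P; P → TX X0; X0 → TX S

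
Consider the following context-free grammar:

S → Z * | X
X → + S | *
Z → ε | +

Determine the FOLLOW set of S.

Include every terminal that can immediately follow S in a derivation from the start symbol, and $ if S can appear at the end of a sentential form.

We compute FOLLOW(S) using the standard algorithm.
FOLLOW(S) starts with {$}.
FIRST(S) = {*, +}
FIRST(X) = {*, +}
FIRST(Z) = {+, ε}
FOLLOW(S) = {$}
FOLLOW(X) = {$}
FOLLOW(Z) = {*}
Therefore, FOLLOW(S) = {$}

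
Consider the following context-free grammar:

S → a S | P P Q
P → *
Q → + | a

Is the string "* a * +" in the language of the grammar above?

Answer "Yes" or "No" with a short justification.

No - no valid derivation exists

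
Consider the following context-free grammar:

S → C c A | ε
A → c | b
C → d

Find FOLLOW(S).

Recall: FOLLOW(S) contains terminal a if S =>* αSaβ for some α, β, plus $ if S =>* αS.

We compute FOLLOW(S) using the standard algorithm.
FOLLOW(S) starts with {$}.
FIRST(A) = {b, c}
FIRST(C) = {d}
FIRST(S) = {d, ε}
FOLLOW(A) = {$}
FOLLOW(C) = {c}
FOLLOW(S) = {$}
Therefore, FOLLOW(S) = {$}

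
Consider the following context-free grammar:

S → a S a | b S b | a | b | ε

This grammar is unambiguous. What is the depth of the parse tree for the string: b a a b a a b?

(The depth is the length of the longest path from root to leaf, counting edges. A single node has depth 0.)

4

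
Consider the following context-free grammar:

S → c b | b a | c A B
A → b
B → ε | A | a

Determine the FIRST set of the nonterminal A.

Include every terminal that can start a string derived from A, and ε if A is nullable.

We compute FIRST(A) using the standard algorithm.
FIRST(A) = {b}
FIRST(B) = {a, b, ε}
FIRST(S) = {b, c}
Therefore, FIRST(A) = {b}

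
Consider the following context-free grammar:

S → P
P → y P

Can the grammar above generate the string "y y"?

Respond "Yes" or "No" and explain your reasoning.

No - no valid derivation exists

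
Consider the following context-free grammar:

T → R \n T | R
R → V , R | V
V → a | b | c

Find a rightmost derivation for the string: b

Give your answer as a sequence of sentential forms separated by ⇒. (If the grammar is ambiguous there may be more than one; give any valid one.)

T ⇒ R ⇒ V ⇒ b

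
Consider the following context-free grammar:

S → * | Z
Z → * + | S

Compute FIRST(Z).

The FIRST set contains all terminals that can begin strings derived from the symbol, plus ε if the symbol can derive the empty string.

We compute FIRST(Z) using the standard algorithm.
FIRST(S) = {*}
FIRST(Z) = {*}
Therefore, FIRST(Z) = {*}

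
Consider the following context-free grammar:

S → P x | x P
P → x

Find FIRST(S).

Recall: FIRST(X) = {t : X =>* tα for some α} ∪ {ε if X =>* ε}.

We compute FIRST(S) using the standard algorithm.
FIRST(P) = {x}
FIRST(S) = {x}
Therefore, FIRST(S) = {x}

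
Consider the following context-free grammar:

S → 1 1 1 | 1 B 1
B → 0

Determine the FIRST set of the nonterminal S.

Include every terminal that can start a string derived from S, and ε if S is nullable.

We compute FIRST(S) using the standard algorithm.
FIRST(B) = {0}
FIRST(S) = {1}
Therefore, FIRST(S) = {1}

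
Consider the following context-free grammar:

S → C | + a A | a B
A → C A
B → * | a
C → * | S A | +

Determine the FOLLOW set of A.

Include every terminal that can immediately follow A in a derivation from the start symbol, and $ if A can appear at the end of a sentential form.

We compute FOLLOW(A) using the standard algorithm.
FOLLOW(S) starts with {$}.
FIRST(A) = {*, +, a}
FIRST(B) = {*, a}
FIRST(C) = {*, +, a}
FIRST(S) = {*, +, a}
FOLLOW(A) = {$, *, +, a}
FOLLOW(B) = {$, *, +, a}
FOLLOW(C) = {$, *, +, a}
FOLLOW(S) = {$, *, +, a}
Therefore, FOLLOW(A) = {$, *, +, a}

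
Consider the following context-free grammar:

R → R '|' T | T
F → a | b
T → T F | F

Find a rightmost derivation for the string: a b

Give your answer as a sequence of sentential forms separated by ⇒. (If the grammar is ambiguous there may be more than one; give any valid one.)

R ⇒ T ⇒ T F ⇒ T b ⇒ F b ⇒ a b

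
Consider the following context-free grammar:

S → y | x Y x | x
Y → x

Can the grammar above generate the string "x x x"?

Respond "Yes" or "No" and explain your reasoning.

Yes - a valid derivation exists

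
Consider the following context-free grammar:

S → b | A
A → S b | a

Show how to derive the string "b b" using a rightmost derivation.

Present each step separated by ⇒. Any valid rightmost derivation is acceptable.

S ⇒ A ⇒ S b ⇒ b b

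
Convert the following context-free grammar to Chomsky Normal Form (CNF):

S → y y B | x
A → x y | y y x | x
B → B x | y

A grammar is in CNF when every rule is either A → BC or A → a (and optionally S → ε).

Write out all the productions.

TY → y; S → x; TX → x; A → x; B → y; S → TY X0; X0 → TY B; A → TX TY; A → TY X1; X1 → TY TX; B → B TX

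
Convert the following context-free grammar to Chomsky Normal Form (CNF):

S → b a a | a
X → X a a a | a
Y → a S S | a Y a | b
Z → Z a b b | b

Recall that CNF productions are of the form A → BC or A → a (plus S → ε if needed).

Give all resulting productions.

TB → b; TA → a; S → a; X → a; Y → b; Z → b; S → TB X0; X0 → TA TA; X → X X1; X1 → TA X2; X2 → TA TA; Y → TA X3; X3 → S S; Y → TA X4; X4 → Y TA; Z → Z X5; X5 → TA X6; X6 → TB TB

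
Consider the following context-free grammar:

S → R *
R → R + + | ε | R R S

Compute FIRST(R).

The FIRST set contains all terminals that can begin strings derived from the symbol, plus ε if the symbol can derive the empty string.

We compute FIRST(R) using the standard algorithm.
FIRST(R) = {*, +, ε}
FIRST(S) = {*, +}
Therefore, FIRST(R) = {*, +, ε}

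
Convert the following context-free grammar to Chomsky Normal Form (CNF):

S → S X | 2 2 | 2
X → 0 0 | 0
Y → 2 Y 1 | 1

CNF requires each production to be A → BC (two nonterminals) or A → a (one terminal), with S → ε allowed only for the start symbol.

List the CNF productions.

T2 → 2; S → 2; T0 → 0; X → 0; T1 → 1; Y → 1; S → S X; S → T2 T2; X → T0 T0; Y → T2 X0; X0 → Y T1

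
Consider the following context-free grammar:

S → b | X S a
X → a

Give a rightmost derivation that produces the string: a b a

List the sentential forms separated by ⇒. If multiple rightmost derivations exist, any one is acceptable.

S ⇒ X S a ⇒ X b a ⇒ a b a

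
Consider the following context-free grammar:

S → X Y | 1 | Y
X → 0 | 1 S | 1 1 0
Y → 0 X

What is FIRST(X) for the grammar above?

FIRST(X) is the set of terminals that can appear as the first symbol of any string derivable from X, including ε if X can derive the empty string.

We compute FIRST(X) using the standard algorithm.
FIRST(S) = {0, 1}
FIRST(X) = {0, 1}
FIRST(Y) = {0}
Therefore, FIRST(X) = {0, 1}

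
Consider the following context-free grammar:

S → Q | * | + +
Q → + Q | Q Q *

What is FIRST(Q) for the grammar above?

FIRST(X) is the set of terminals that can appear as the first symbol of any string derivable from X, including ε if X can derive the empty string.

We compute FIRST(Q) using the standard algorithm.
FIRST(Q) = {+}
FIRST(S) = {*, +}
Therefore, FIRST(Q) = {+}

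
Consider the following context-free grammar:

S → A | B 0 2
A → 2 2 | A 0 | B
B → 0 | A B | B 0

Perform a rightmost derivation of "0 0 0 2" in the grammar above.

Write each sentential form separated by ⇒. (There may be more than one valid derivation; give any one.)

S ⇒ B 0 2 ⇒ B 0 0 2 ⇒ 0 0 0 2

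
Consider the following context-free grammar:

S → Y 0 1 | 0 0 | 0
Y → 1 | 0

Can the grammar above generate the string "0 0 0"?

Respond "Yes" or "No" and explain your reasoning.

No - no valid derivation exists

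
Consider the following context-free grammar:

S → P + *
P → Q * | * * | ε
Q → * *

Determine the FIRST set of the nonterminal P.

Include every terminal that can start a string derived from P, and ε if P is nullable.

We compute FIRST(P) using the standard algorithm.
FIRST(P) = {*, ε}
FIRST(Q) = {*}
FIRST(S) = {*, +}
Therefore, FIRST(P) = {*, ε}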